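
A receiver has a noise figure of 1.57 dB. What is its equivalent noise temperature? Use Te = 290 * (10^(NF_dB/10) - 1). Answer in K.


NF_lin = 10^(1.57/10) = 1.435489
Te = 290 * (1.435489 - 1) = 126.3 K

126.3 K


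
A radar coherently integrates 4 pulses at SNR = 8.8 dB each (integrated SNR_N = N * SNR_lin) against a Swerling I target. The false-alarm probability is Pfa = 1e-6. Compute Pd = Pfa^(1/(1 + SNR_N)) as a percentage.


SNR_lin = 10^(8.8/10) = 7.58578
SNR_N = 4 * 7.58578 = 30.34312
1/(1 + SNR_N) = 1/31.34312 = 0.0319049
Pd = (1e-6)^0.0319049 = 0.64353
Pd = 64.4%

64.4%


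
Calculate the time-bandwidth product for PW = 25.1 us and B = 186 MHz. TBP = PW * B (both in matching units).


TBP = 25.1 * 186 = 4668.6

4668.6


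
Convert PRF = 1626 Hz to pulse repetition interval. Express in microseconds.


PRI = 1/1626 = 0.0006150062 s = 615.0 us

615.0 us


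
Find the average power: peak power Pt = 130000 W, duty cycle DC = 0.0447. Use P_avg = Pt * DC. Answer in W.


P_avg = 130000 * 0.0447 = 5811.0 W

5811.0 W


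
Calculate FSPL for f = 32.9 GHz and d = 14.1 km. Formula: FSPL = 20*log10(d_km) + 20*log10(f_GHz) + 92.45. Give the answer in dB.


20*log10(14.1) = 22.98
20*log10(32.9) = 30.34
FSPL = 145.8 dB

145.8 dB


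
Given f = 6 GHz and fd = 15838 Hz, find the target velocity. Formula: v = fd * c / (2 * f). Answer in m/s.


v = 15838 * 3e8 / (2 * 6000000000.0) = 396.0 m/s

396.0 m/s


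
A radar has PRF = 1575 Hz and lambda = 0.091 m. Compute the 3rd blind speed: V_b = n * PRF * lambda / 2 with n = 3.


V_blind = 3 * 1575 * 0.091 / 2 = 215.0 m/s

215.0 m/s


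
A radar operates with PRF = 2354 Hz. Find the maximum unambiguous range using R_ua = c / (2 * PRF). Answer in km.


R_ua = 3e8 / (2 * 2354) = 63721.3 m = 63.7 km

63.7 km


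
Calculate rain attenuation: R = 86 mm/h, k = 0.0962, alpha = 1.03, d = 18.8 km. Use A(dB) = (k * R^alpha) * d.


gamma = 0.0962 * 86^1.03 = 9.456022 dB/km
A = 9.456022 * 18.8 = 177.77 dB

177.77 dB


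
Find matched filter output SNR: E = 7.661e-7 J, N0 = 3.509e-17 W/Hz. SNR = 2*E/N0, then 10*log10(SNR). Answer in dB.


SNR_lin = 2 * 7.661e-7 / 3.509e-17 = 4.366e10
SNR_dB = 10*log10(4.366e10) = 106.4 dB

106.4 dB


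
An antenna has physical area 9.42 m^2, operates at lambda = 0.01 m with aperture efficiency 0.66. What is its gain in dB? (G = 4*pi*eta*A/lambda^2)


G_linear = 4*pi*0.66*9.42/0.01^2 = 781276.39
G_dB = 10*log10(781276.39) = 58.9 dB

58.9 dB


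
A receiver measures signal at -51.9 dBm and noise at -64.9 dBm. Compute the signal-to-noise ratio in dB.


SNR = -51.9 - (-64.9) = 13.0 dB

13.0 dB


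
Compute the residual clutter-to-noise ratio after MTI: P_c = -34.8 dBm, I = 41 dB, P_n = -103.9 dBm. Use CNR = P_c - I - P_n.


CNR = -34.8 - 41 - (-103.9) = 28.1 dB

28.1 dB


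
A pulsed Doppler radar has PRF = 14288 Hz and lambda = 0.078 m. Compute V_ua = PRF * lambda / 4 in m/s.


V_ua = 14288 * 0.078 / 4 = 278.6 m/s

278.6 m/s


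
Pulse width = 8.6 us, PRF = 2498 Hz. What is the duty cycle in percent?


DC = 8.6e-6 * 2498 * 100 = 2.15%

2.15%


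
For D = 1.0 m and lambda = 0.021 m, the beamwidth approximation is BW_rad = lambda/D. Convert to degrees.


BW_rad = 0.021 / 1.0 = 0.021
BW_deg = 1.2 degrees

1.2 degrees


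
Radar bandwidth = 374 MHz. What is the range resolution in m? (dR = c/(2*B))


dR = 3e8 / (2 * 374000000.0) = 0.4 m

0.4 m


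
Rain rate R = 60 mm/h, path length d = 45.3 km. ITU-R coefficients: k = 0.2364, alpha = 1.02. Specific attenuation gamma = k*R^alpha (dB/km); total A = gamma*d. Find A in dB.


gamma = 0.2364 * 60^1.02 = 15.394364 dB/km
A = 15.394364 * 45.3 = 697.36 dB

697.36 dB


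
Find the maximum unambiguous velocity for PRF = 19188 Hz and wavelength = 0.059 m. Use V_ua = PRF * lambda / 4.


V_ua = 19188 * 0.059 / 4 = 283.0 m/s

283.0 m/s


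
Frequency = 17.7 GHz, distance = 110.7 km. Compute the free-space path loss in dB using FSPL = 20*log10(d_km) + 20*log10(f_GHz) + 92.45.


20*log10(110.7) = 40.88
20*log10(17.7) = 24.96
FSPL = 158.3 dB

158.3 dB


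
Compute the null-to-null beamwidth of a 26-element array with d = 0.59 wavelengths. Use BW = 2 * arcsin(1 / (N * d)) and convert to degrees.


1/(N*d) = 1/(26*0.59) = 0.065189
BW = 2*arcsin(0.065189) = 7.5 degrees

7.5 degrees


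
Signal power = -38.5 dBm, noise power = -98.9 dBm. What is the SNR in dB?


SNR = -38.5 - (-98.9) = 60.4 dB

60.4 dB


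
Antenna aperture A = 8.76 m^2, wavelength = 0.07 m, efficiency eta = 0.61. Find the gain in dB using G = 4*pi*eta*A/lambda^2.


G_linear = 4*pi*0.61*8.76/0.07^2 = 13704.01
G_dB = 10*log10(13704.01) = 41.4 dB

41.4 dB


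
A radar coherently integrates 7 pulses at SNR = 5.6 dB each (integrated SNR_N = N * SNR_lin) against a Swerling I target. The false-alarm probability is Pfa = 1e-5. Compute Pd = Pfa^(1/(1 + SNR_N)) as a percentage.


SNR_lin = 10^(5.6/10) = 3.63078
SNR_N = 7 * 3.63078 = 25.41546
1/(1 + SNR_N) = 1/26.41546 = 0.0378566
Pd = (1e-5)^0.0378566 = 0.64672
Pd = 64.7%

64.7%


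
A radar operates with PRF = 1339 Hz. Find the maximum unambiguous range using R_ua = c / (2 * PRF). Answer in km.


R_ua = 3e8 / (2 * 1339) = 112023.9 m = 112.0 km

112.0 km


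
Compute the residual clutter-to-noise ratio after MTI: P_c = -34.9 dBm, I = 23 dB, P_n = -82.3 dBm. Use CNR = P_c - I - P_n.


CNR = -34.9 - 23 - (-82.3) = 24.4 dB

24.4 dB


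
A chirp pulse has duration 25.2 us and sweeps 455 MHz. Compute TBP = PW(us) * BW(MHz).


TBP = 25.2 * 455 = 11466.0

11466.0


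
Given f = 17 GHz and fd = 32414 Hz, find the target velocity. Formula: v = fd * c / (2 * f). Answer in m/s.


v = 32414 * 3e8 / (2 * 17000000000.0) = 286.0 m/s

286.0 m/s


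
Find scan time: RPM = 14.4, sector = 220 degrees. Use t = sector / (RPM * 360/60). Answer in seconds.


t = 220 / (14.4 * 360) * 60 = 2.55 s

2.55 s


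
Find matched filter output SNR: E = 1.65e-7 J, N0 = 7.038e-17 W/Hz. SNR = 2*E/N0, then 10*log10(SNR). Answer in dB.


SNR_lin = 2 * 1.65e-7 / 7.038e-17 = 4.689e9
SNR_dB = 10*log10(4.689e9) = 96.7 dB

96.7 dB


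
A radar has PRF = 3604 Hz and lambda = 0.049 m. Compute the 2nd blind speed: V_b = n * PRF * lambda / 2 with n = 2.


V_blind = 2 * 3604 * 0.049 / 2 = 176.6 m/s

176.6 m/s


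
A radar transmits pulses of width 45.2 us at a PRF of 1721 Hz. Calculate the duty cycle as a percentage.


DC = 45.2e-6 * 1721 * 100 = 7.78%

7.78%


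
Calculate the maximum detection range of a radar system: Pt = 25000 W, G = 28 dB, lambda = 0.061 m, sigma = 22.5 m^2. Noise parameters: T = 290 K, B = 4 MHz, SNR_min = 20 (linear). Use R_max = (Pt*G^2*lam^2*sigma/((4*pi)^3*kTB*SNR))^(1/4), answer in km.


G_lin = 10^(28/10) = 630.957344
R^4 = 25000 * 630.957344^2 * 0.061^2 * 22.5 / ((4*pi)^3 * 1.38e-23 * 290 * 4000000.0 * 20)
R^4 = 1.31155e18 m^4
R_max = (1.31155e18)^(1/4) = 33841.2 m = 33.8 km

33.8 km


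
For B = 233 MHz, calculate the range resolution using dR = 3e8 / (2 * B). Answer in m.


dR = 3e8 / (2 * 233000000.0) = 0.64 m

0.64 m


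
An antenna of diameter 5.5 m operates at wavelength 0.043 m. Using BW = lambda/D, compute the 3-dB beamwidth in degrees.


BW_rad = 0.043 / 5.5 = 0.007818
BW_deg = 0.45 degrees

0.45 degrees


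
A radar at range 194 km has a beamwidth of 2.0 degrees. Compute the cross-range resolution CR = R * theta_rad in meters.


BW_rad = 0.034906585
CR = 194000 * 0.034906585 = 6771.9 m

6771.9 m


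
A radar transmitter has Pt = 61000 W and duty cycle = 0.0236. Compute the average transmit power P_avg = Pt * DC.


P_avg = 61000 * 0.0236 = 1439.6 W

1439.6 W


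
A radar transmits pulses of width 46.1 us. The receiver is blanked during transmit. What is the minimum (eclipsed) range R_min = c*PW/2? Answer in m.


R_min = 3e8 * 46.1e-6 / 2 = 6915.0 m

6915.0 m


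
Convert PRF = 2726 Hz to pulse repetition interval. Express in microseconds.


PRI = 1/2726 = 0.0003668379 s = 366.8 us

366.8 us


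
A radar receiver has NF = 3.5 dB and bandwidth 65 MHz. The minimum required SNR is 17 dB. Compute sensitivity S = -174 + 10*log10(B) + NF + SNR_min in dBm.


10*log10(65000000.0) = 78.13
S = -174 + 78.13 + 3.5 + 17 = -75.4 dBm

-75.4 dBm


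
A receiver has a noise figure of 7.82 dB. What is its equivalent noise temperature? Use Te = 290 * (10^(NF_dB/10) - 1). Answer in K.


NF_lin = 10^(7.82/10) = 6.053409
Te = 290 * (6.053409 - 1) = 1465.5 K

1465.5 K


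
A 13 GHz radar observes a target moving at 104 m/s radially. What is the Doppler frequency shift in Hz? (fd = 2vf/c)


fd = 2 * 104 * 13000000000.0 / 3e8 = 9013.3 Hz

9013.3 Hz


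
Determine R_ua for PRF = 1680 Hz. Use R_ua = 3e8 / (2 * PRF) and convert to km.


R_ua = 3e8 / (2 * 1680) = 89285.7 m = 89.3 km

89.3 km


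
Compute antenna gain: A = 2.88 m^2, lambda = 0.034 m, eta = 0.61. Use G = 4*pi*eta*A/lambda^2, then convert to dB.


G_linear = 4*pi*0.61*2.88/0.034^2 = 19097.4
G_dB = 10*log10(19097.4) = 42.8 dB

42.8 dB


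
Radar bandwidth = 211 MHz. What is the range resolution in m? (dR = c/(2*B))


dR = 3e8 / (2 * 211000000.0) = 0.71 m

0.71 m


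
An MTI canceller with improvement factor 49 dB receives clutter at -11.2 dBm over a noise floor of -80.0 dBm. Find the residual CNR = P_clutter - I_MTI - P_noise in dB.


CNR = -11.2 - 49 - (-80.0) = 19.8 dB

19.8 dB


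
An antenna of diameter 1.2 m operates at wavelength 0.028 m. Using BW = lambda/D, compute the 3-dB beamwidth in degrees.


BW_rad = 0.028 / 1.2 = 0.023333
BW_deg = 1.34 degrees

1.34 degrees


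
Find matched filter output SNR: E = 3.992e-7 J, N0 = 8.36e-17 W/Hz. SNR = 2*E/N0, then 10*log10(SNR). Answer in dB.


SNR_lin = 2 * 3.992e-7 / 8.36e-17 = 9.55e9
SNR_dB = 10*log10(9.55e9) = 99.8 dB

99.8 dB


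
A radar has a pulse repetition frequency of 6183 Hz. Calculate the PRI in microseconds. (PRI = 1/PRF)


PRI = 1/6183 = 0.0001617338 s = 161.7 us

161.7 us


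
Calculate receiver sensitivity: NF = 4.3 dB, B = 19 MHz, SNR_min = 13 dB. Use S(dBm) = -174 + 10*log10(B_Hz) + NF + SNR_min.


10*log10(19000000.0) = 72.79
S = -174 + 72.79 + 4.3 + 13 = -83.9 dBm

-83.9 dBm


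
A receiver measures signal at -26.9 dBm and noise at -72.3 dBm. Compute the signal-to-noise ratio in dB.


SNR = -26.9 - (-72.3) = 45.4 dB

45.4 dB


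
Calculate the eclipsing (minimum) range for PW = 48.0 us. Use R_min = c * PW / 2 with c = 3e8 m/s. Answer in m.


R_min = 3e8 * 48.0e-6 / 2 = 7200.0 m

7200.0 m


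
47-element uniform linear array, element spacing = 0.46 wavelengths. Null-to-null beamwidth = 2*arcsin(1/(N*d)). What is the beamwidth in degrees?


1/(N*d) = 1/(47*0.46) = 0.046253
BW = 2*arcsin(0.046253) = 5.3 degrees

5.3 degrees


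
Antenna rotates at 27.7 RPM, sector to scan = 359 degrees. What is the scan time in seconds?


t = 359 / (27.7 * 360) * 60 = 2.16 s

2.16 s


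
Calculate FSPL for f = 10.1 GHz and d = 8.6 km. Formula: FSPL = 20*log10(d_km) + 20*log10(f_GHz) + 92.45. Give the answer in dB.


20*log10(8.6) = 18.69
20*log10(10.1) = 20.09
FSPL = 131.2 dB

131.2 dB


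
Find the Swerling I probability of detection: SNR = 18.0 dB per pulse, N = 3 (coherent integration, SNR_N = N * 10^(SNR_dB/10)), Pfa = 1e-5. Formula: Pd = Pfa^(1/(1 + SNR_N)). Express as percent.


SNR_lin = 10^(18.0/10) = 63.09573
SNR_N = 3 * 63.09573 = 189.28719
1/(1 + SNR_N) = 1/190.28719 = 0.0052552
Pd = (1e-5)^0.0052552 = 0.94129
Pd = 94.1%

94.1%


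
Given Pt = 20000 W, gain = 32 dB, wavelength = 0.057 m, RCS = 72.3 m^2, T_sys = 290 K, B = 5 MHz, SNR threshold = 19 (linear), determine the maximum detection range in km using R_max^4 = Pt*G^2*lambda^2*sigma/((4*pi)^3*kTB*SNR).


G_lin = 10^(32/10) = 1584.893192
R^4 = 20000 * 1584.893192^2 * 0.057^2 * 72.3 / ((4*pi)^3 * 1.38e-23 * 290 * 5000000.0 * 19)
R^4 = 1.56418e19 m^4
R_max = (1.56418e19)^(1/4) = 62888.6 m = 62.9 km

62.9 km


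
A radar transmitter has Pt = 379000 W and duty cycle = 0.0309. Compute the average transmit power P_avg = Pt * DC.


P_avg = 379000 * 0.0309 = 11711.1 W

11711.1 W


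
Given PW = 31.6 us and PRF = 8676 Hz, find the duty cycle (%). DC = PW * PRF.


DC = 31.6e-6 * 8676 * 100 = 27.42%

27.42%


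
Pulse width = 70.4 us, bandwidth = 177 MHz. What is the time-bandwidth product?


TBP = 70.4 * 177 = 12460.8

12460.8


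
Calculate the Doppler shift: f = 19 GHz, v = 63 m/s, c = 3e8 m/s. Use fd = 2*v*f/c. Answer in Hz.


fd = 2 * 63 * 19000000000.0 / 3e8 = 7980.0 Hz

7980.0 Hz


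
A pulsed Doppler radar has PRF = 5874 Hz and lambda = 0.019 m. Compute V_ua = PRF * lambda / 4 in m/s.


V_ua = 5874 * 0.019 / 4 = 27.9 m/s

27.9 m/s


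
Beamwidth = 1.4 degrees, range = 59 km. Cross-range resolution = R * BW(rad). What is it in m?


BW_rad = 0.02443461
CR = 59000 * 0.02443461 = 1441.6 m

1441.6 m


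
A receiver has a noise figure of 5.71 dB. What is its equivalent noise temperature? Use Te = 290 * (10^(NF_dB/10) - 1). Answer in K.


NF_lin = 10^(5.71/10) = 3.723917
Te = 290 * (3.723917 - 1) = 789.9 K

789.9 K


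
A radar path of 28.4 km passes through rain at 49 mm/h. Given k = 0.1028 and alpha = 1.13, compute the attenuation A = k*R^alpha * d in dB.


gamma = 0.1028 * 49^1.13 = 8.354389 dB/km
A = 8.354389 * 28.4 = 237.26 dB

237.26 dB


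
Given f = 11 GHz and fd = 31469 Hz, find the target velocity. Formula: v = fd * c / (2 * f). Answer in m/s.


v = 31469 * 3e8 / (2 * 11000000000.0) = 429.1 m/s

429.1 m/s


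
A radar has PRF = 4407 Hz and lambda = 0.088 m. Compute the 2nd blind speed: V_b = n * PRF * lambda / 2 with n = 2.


V_blind = 2 * 4407 * 0.088 / 2 = 387.8 m/s

387.8 m/s


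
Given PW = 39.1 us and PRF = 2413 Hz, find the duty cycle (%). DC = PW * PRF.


DC = 39.1e-6 * 2413 * 100 = 9.43%

9.43%


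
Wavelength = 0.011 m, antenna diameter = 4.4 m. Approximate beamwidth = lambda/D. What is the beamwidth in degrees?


BW_rad = 0.011 / 4.4 = 0.0025
BW_deg = 0.14 degrees

0.14 degrees


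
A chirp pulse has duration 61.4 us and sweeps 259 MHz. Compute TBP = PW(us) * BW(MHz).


TBP = 61.4 * 259 = 15902.6

15902.6


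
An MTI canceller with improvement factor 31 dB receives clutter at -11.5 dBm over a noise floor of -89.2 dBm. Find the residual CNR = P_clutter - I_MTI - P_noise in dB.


CNR = -11.5 - 31 - (-89.2) = 46.7 dB

46.7 dB


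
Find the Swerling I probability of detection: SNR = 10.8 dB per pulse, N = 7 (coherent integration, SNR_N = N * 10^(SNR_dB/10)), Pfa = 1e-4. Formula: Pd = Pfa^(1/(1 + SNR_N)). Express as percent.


SNR_lin = 10^(10.8/10) = 12.02264
SNR_N = 7 * 12.02264 = 84.15848
1/(1 + SNR_N) = 1/85.15848 = 0.0117428
Pd = (1e-4)^0.0117428 = 0.89749
Pd = 89.7%

89.7%


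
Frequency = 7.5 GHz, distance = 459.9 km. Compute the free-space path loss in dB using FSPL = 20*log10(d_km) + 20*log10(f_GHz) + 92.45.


20*log10(459.9) = 53.25
20*log10(7.5) = 17.5
FSPL = 163.2 dB

163.2 dB


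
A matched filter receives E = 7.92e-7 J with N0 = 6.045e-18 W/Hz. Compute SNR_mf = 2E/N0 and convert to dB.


SNR_lin = 2 * 7.92e-7 / 6.045e-18 = 2.62e11
SNR_dB = 10*log10(2.62e11) = 114.2 dB

114.2 dB


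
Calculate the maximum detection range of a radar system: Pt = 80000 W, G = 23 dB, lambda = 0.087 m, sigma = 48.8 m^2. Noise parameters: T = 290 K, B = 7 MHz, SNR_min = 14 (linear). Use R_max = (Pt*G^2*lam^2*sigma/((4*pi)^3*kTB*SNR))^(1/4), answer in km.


G_lin = 10^(23/10) = 199.526231
R^4 = 80000 * 199.526231^2 * 0.087^2 * 48.8 / ((4*pi)^3 * 1.38e-23 * 290 * 7000000.0 * 14)
R^4 = 1.51153e18 m^4
R_max = (1.51153e18)^(1/4) = 35063.4 m = 35.1 km

35.1 km


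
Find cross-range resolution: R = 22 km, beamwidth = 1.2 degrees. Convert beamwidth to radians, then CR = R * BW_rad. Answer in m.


BW_rad = 0.020943951
CR = 22000 * 0.020943951 = 460.8 m

460.8 m


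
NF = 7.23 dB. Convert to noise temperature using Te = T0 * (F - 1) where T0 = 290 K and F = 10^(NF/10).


NF_lin = 10^(7.23/10) = 5.284453
Te = 290 * (5.284453 - 1) = 1242.5 K

1242.5 K


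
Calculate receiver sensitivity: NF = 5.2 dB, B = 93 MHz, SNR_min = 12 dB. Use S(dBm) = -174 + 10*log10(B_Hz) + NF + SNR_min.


10*log10(93000000.0) = 79.68
S = -174 + 79.68 + 5.2 + 12 = -77.1 dBm

-77.1 dBm


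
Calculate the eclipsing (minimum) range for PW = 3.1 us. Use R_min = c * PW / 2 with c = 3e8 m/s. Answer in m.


R_min = 3e8 * 3.1e-6 / 2 = 465.0 m

465.0 m


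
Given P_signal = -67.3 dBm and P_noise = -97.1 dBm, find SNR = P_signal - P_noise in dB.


SNR = -67.3 - (-97.1) = 29.8 dB

29.8 dB


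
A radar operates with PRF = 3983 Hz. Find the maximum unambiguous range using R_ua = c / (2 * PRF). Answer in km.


R_ua = 3e8 / (2 * 3983) = 37660.1 m = 37.7 km

37.7 km


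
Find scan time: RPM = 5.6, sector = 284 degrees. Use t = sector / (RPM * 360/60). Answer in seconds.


t = 284 / (5.6 * 360) * 60 = 8.45 s

8.45 s


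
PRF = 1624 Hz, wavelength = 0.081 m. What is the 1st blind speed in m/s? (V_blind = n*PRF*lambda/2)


V_blind = 1 * 1624 * 0.081 / 2 = 65.8 m/s

65.8 m/s


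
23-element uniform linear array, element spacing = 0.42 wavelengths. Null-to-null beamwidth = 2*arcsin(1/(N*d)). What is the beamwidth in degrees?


1/(N*d) = 1/(23*0.42) = 0.10352
BW = 2*arcsin(0.10352) = 11.9 degrees

11.9 degrees


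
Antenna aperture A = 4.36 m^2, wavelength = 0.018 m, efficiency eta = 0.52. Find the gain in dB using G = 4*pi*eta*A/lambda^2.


G_linear = 4*pi*0.52*4.36/0.018^2 = 87933.57
G_dB = 10*log10(87933.57) = 49.4 dB

49.4 dB


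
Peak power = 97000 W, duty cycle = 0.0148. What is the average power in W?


P_avg = 97000 * 0.0148 = 1435.6 W

1435.6 W


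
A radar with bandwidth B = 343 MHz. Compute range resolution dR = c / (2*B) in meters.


dR = 3e8 / (2 * 343000000.0) = 0.44 m

0.44 m


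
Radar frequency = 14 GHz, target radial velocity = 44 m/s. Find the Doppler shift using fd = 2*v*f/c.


fd = 2 * 44 * 14000000000.0 / 3e8 = 4106.7 Hz

4106.7 Hz


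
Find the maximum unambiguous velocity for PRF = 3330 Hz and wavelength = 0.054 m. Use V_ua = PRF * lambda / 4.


V_ua = 3330 * 0.054 / 4 = 45.0 m/s

45.0 m/s


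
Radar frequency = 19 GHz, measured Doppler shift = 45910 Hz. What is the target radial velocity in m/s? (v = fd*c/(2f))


v = 45910 * 3e8 / (2 * 19000000000.0) = 362.4 m/s

362.4 m/s


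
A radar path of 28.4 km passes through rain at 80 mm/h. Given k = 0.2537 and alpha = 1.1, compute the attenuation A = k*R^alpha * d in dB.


gamma = 0.2537 * 80^1.1 = 31.457156 dB/km
A = 31.457156 * 28.4 = 893.38 dB

893.38 dB


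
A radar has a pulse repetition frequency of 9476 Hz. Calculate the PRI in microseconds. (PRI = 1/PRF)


PRI = 1/9476 = 0.0001055298 s = 105.5 us

105.5 us


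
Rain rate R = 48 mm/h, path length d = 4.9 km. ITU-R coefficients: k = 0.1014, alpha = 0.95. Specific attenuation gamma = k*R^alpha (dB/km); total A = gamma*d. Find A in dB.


gamma = 0.1014 * 48^0.95 = 4.010672 dB/km
A = 4.010672 * 4.9 = 19.65 dB

19.65 dB


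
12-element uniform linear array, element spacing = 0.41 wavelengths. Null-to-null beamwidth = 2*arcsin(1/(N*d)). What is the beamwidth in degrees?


1/(N*d) = 1/(12*0.41) = 0.203252
BW = 2*arcsin(0.203252) = 23.5 degrees

23.5 degrees


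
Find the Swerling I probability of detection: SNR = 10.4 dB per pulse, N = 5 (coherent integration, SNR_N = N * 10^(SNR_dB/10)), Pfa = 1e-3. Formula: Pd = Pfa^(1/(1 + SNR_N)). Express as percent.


SNR_lin = 10^(10.4/10) = 10.96478
SNR_N = 5 * 10.96478 = 54.8239
1/(1 + SNR_N) = 1/55.8239 = 0.0179135
Pd = (1e-3)^0.0179135 = 0.88361
Pd = 88.4%

88.4%


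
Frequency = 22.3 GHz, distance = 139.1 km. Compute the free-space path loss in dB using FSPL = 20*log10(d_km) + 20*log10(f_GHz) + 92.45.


20*log10(139.1) = 42.87
20*log10(22.3) = 26.97
FSPL = 162.3 dB

162.3 dB


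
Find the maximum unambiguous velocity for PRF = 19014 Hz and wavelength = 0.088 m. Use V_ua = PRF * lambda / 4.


V_ua = 19014 * 0.088 / 4 = 418.3 m/s

418.3 m/s


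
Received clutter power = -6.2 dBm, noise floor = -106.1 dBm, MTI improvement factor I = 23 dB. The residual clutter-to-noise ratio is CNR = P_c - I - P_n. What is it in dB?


CNR = -6.2 - 23 - (-106.1) = 76.9 dB

76.9 dB


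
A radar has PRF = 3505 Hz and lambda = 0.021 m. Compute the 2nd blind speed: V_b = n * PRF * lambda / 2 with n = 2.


V_blind = 2 * 3505 * 0.021 / 2 = 73.6 m/s

73.6 m/s


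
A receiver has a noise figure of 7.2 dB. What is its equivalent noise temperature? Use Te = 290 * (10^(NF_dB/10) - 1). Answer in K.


NF_lin = 10^(7.2/10) = 5.248075
Te = 290 * (5.248075 - 1) = 1231.9 K

1231.9 K


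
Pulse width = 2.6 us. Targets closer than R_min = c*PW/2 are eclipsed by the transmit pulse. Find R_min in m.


R_min = 3e8 * 2.6e-6 / 2 = 390.0 m

390.0 m


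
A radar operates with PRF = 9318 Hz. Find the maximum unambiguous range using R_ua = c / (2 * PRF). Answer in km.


R_ua = 3e8 / (2 * 9318) = 16097.9 m = 16.1 km

16.1 km


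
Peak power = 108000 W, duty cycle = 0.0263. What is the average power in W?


P_avg = 108000 * 0.0263 = 2840.4 W

2840.4 W


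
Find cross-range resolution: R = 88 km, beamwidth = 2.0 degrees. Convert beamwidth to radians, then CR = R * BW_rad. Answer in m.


BW_rad = 0.034906585
CR = 88000 * 0.034906585 = 3071.8 m

3071.8 m


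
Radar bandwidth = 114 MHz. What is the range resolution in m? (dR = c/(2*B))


dR = 3e8 / (2 * 114000000.0) = 1.32 m

1.32 m


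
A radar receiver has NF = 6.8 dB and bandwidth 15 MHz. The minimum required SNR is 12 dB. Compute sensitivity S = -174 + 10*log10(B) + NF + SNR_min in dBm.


10*log10(15000000.0) = 71.76
S = -174 + 71.76 + 6.8 + 12 = -83.4 dBm

-83.4 dBm


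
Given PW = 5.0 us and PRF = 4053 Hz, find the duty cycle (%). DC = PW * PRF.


DC = 5.0e-6 * 4053 * 100 = 2.03%

2.03%


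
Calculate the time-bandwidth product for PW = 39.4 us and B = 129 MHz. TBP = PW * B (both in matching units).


TBP = 39.4 * 129 = 5082.6

5082.6


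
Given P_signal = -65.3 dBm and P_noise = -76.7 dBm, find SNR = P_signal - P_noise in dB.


SNR = -65.3 - (-76.7) = 11.4 dB

11.4 dB


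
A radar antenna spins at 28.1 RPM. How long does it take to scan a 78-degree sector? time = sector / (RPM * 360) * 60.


t = 78 / (28.1 * 360) * 60 = 0.46 s

0.46 s


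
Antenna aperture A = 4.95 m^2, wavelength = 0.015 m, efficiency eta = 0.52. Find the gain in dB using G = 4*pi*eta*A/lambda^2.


G_linear = 4*pi*0.52*4.95/0.015^2 = 143759.28
G_dB = 10*log10(143759.28) = 51.6 dB

51.6 dB


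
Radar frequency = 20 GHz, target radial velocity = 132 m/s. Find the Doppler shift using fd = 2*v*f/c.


fd = 2 * 132 * 20000000000.0 / 3e8 = 17600.0 Hz

17600.0 Hz


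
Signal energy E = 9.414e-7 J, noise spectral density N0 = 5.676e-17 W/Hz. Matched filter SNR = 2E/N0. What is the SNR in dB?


SNR_lin = 2 * 9.414e-7 / 5.676e-17 = 3.317e10
SNR_dB = 10*log10(3.317e10) = 105.2 dB

105.2 dB


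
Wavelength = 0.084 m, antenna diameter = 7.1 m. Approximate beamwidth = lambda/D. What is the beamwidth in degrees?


BW_rad = 0.084 / 7.1 = 0.011831
BW_deg = 0.68 degrees

0.68 degrees


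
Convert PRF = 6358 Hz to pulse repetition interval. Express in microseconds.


PRI = 1/6358 = 0.0001572822 s = 157.3 us

157.3 us


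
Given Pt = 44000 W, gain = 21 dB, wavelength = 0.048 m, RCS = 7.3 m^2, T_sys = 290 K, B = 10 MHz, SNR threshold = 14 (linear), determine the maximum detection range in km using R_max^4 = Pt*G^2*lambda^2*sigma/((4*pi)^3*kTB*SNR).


G_lin = 10^(21/10) = 125.892541
R^4 = 44000 * 125.892541^2 * 0.048^2 * 7.3 / ((4*pi)^3 * 1.38e-23 * 290 * 10000000.0 * 14)
R^4 = 1.05493e16 m^4
R_max = (1.05493e16)^(1/4) = 10134.6 m = 10.1 km

10.1 km


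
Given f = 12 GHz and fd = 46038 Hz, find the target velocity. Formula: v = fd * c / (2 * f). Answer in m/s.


v = 46038 * 3e8 / (2 * 12000000000.0) = 575.5 m/s

575.5 m/s


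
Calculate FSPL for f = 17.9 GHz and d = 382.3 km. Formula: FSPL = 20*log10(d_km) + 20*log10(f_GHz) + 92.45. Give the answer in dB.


20*log10(382.3) = 51.65
20*log10(17.9) = 25.06
FSPL = 169.2 dB

169.2 dB


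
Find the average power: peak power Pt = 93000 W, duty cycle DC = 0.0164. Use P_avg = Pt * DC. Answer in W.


P_avg = 93000 * 0.0164 = 1525.2 W

1525.2 W


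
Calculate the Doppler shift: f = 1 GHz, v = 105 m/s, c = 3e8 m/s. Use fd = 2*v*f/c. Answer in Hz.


fd = 2 * 105 * 1000000000.0 / 3e8 = 700.0 Hz

700.0 Hz


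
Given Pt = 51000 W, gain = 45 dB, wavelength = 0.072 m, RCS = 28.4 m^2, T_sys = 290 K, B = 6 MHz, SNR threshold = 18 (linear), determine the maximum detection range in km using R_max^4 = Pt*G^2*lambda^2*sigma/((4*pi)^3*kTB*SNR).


G_lin = 10^(45/10) = 31622.776602
R^4 = 51000 * 31622.776602^2 * 0.072^2 * 28.4 / ((4*pi)^3 * 1.38e-23 * 290 * 6000000.0 * 18)
R^4 = 8.75433e21 m^4
R_max = (8.75433e21)^(1/4) = 305883.3 m = 305.9 km

305.9 km


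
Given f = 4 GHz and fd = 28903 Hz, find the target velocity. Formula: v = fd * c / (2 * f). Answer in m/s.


v = 28903 * 3e8 / (2 * 4000000000.0) = 1083.9 m/s

1083.9 m/s


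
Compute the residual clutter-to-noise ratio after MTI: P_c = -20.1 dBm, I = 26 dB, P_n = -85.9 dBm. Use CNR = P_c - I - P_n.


CNR = -20.1 - 26 - (-85.9) = 39.8 dB

39.8 dB


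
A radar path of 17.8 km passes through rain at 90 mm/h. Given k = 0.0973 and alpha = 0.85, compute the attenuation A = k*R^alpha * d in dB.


gamma = 0.0973 * 90^0.85 = 4.45881 dB/km
A = 4.45881 * 17.8 = 79.37 dB

79.37 dB


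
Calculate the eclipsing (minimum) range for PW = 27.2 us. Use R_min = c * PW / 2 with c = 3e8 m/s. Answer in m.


R_min = 3e8 * 27.2e-6 / 2 = 4080.0 m

4080.0 m


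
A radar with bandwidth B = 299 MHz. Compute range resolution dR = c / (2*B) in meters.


dR = 3e8 / (2 * 299000000.0) = 0.5 m

0.5 m


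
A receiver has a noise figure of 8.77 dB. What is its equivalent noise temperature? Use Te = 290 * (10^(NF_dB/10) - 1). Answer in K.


NF_lin = 10^(8.77/10) = 7.533556
Te = 290 * (7.533556 - 1) = 1894.7 K

1894.7 K


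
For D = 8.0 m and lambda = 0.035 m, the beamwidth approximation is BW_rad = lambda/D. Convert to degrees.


BW_rad = 0.035 / 8.0 = 0.004375
BW_deg = 0.25 degrees

0.25 degrees


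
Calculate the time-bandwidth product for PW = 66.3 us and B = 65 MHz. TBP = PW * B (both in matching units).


TBP = 66.3 * 65 = 4309.5

4309.5


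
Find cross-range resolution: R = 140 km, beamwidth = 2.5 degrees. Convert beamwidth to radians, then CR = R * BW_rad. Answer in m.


BW_rad = 0.043633231
CR = 140000 * 0.043633231 = 6108.7 m

6108.7 m


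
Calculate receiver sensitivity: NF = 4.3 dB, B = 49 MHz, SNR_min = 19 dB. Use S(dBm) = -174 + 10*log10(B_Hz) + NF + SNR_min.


10*log10(49000000.0) = 76.9
S = -174 + 76.9 + 4.3 + 19 = -73.8 dBm

-73.8 dBm


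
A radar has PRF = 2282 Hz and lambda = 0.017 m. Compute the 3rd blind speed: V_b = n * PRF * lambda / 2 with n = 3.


V_blind = 3 * 2282 * 0.017 / 2 = 58.2 m/s

58.2 m/s


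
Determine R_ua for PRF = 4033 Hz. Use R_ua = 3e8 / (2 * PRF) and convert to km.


R_ua = 3e8 / (2 * 4033) = 37193.2 m = 37.2 km

37.2 km


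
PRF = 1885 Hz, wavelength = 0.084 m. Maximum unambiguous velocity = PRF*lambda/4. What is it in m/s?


V_ua = 1885 * 0.084 / 4 = 39.6 m/s

39.6 m/s


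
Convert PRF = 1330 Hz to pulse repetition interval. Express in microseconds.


PRI = 1/1330 = 0.0007518797 s = 751.9 us

751.9 us


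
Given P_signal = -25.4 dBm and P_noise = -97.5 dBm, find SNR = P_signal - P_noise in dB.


SNR = -25.4 - (-97.5) = 72.1 dB

72.1 dB


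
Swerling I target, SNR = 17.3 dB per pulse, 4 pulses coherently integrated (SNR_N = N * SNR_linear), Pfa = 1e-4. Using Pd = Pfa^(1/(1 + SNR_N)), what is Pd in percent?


SNR_lin = 10^(17.3/10) = 53.70318
SNR_N = 4 * 53.70318 = 214.81272
1/(1 + SNR_N) = 1/215.81272 = 0.0046336
Pd = (1e-4)^0.0046336 = 0.95822
Pd = 95.8%

95.8%


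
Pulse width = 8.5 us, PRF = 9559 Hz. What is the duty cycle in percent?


DC = 8.5e-6 * 9559 * 100 = 8.13%

8.13%


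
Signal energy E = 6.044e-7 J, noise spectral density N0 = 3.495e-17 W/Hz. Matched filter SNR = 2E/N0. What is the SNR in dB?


SNR_lin = 2 * 6.044e-7 / 3.495e-17 = 3.459e10
SNR_dB = 10*log10(3.459e10) = 105.4 dB

105.4 dB


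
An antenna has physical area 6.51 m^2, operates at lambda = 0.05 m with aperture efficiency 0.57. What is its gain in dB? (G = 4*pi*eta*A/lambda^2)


G_linear = 4*pi*0.57*6.51/0.05^2 = 18652.01
G_dB = 10*log10(18652.01) = 42.7 dB

42.7 dB


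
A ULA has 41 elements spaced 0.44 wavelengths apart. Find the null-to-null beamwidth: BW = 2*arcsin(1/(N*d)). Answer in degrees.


1/(N*d) = 1/(41*0.44) = 0.055432
BW = 2*arcsin(0.055432) = 6.4 degrees

6.4 degrees


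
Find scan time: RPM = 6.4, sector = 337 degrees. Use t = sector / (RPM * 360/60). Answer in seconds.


t = 337 / (6.4 * 360) * 60 = 8.78 s

8.78 s


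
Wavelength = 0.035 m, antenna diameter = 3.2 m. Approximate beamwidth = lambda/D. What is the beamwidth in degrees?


BW_rad = 0.035 / 3.2 = 0.010938
BW_deg = 0.63 degrees

0.63 degrees


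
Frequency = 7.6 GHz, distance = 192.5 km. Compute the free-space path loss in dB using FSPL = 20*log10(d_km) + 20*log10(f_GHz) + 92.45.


20*log10(192.5) = 45.69
20*log10(7.6) = 17.62
FSPL = 155.8 dB

155.8 dB


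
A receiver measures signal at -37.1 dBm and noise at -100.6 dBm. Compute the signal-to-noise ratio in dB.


SNR = -37.1 - (-100.6) = 63.5 dB

63.5 dB


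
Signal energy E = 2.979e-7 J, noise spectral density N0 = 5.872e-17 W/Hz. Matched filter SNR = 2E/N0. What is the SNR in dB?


SNR_lin = 2 * 2.979e-7 / 5.872e-17 = 1.015e10
SNR_dB = 10*log10(1.015e10) = 100.1 dB

100.1 dB


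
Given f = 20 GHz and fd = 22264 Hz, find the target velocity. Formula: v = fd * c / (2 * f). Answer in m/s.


v = 22264 * 3e8 / (2 * 20000000000.0) = 167.0 m/s

167.0 m/s


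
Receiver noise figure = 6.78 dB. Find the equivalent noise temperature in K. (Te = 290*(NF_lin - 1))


NF_lin = 10^(6.78/10) = 4.76431
Te = 290 * (4.76431 - 1) = 1091.6 K

1091.6 K


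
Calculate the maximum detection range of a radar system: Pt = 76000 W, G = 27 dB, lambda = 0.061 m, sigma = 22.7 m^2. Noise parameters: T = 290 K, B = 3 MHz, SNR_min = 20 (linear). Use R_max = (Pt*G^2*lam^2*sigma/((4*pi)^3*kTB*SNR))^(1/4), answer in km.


G_lin = 10^(27/10) = 501.187234
R^4 = 76000 * 501.187234^2 * 0.061^2 * 22.7 / ((4*pi)^3 * 1.38e-23 * 290 * 3000000.0 * 20)
R^4 = 3.38408e18 m^4
R_max = (3.38408e18)^(1/4) = 42890.4 m = 42.9 km

42.9 km


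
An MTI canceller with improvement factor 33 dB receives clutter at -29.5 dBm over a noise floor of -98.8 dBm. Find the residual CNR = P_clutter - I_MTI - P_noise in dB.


CNR = -29.5 - 33 - (-98.8) = 36.3 dB

36.3 dB


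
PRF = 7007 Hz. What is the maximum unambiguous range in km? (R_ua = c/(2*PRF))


R_ua = 3e8 / (2 * 7007) = 21407.2 m = 21.4 km

21.4 km


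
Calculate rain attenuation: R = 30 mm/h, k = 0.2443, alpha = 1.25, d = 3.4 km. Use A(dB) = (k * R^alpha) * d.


gamma = 0.2443 * 30^1.25 = 17.152406 dB/km
A = 17.152406 * 3.4 = 58.32 dB

58.32 dB


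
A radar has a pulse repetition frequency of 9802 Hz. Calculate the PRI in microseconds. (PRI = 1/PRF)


PRI = 1/9802 = 0.00010202 s = 102.0 us

102.0 us


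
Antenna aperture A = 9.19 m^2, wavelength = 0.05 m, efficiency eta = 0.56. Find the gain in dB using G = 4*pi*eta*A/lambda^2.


G_linear = 4*pi*0.56*9.19/0.05^2 = 25868.63
G_dB = 10*log10(25868.63) = 44.1 dB

44.1 dB


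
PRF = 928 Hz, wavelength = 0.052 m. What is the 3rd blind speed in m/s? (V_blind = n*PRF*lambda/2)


V_blind = 3 * 928 * 0.052 / 2 = 72.4 m/s

72.4 m/s


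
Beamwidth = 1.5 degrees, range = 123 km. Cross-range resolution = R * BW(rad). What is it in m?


BW_rad = 0.026179939
CR = 123000 * 0.026179939 = 3220.1 m

3220.1 m


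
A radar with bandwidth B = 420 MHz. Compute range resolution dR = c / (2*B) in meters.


dR = 3e8 / (2 * 420000000.0) = 0.36 m

0.36 m


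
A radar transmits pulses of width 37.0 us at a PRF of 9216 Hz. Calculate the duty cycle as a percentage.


DC = 37.0e-6 * 9216 * 100 = 34.1%

34.1%


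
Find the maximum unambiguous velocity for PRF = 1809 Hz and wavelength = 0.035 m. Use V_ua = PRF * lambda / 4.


V_ua = 1809 * 0.035 / 4 = 15.8 m/s

15.8 m/s


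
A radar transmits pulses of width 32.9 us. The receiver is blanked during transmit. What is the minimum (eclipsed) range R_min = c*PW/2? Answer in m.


R_min = 3e8 * 32.9e-6 / 2 = 4935.0 m

4935.0 m


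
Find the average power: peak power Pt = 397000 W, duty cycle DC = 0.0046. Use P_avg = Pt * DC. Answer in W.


P_avg = 397000 * 0.0046 = 1826.2 W

1826.2 W


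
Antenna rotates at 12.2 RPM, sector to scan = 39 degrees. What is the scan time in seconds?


t = 39 / (12.2 * 360) * 60 = 0.53 s

0.53 s


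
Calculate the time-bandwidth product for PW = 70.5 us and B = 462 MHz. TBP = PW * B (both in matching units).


TBP = 70.5 * 462 = 32571.0

32571.0


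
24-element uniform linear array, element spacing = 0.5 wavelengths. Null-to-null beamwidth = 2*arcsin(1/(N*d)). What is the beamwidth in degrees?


1/(N*d) = 1/(24*0.5) = 0.083333
BW = 2*arcsin(0.083333) = 9.6 degrees

9.6 degrees


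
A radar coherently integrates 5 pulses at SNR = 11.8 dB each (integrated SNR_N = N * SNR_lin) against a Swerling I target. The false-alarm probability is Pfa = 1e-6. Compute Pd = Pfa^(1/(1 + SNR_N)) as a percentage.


SNR_lin = 10^(11.8/10) = 15.13561
SNR_N = 5 * 15.13561 = 75.67805
1/(1 + SNR_N) = 1/76.67805 = 0.0130415
Pd = (1e-6)^0.0130415 = 0.83512
Pd = 83.5%

83.5%


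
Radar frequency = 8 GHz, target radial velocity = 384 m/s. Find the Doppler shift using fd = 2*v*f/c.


fd = 2 * 384 * 8000000000.0 / 3e8 = 20480.0 Hz

20480.0 Hz


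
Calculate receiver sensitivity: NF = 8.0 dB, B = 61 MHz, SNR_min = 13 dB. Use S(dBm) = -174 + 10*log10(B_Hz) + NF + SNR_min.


10*log10(61000000.0) = 77.85
S = -174 + 77.85 + 8.0 + 13 = -75.1 dBm

-75.1 dBm


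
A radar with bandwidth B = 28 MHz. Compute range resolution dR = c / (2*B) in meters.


dR = 3e8 / (2 * 28000000.0) = 5.36 m

5.36 m


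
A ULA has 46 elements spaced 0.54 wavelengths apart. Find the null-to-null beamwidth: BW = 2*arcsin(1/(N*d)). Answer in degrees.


1/(N*d) = 1/(46*0.54) = 0.040258
BW = 2*arcsin(0.040258) = 4.6 degrees

4.6 degrees


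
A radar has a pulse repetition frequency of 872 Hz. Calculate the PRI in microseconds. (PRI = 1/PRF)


PRI = 1/872 = 0.001146789 s = 1146.8 us

1146.8 us


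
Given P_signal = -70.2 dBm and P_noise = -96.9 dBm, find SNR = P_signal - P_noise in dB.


SNR = -70.2 - (-96.9) = 26.7 dB

26.7 dB


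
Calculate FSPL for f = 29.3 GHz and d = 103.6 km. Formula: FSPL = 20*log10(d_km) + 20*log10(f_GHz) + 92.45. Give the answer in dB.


20*log10(103.6) = 40.31
20*log10(29.3) = 29.34
FSPL = 162.1 dB

162.1 dB


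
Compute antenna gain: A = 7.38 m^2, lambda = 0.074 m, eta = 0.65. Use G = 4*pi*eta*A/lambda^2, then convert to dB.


G_linear = 4*pi*0.65*7.38/0.074^2 = 11008.2
G_dB = 10*log10(11008.2) = 40.4 dB

40.4 dB


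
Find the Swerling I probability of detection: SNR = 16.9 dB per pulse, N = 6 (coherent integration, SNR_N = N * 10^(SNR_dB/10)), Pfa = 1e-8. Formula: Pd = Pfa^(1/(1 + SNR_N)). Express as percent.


SNR_lin = 10^(16.9/10) = 48.97788
SNR_N = 6 * 48.97788 = 293.86728
1/(1 + SNR_N) = 1/294.86728 = 0.0033914
Pd = (1e-8)^0.0033914 = 0.93944
Pd = 93.9%

93.9%


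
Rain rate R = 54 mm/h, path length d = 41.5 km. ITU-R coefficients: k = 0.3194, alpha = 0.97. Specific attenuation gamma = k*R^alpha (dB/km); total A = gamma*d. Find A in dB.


gamma = 0.3194 * 54^0.97 = 15.302305 dB/km
A = 15.302305 * 41.5 = 635.05 dB

635.05 dB


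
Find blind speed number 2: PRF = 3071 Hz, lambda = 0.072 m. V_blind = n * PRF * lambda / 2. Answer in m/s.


V_blind = 2 * 3071 * 0.072 / 2 = 221.1 m/s

221.1 m/s


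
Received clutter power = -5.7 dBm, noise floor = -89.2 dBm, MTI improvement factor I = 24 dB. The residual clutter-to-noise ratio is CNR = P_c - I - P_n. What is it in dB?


CNR = -5.7 - 24 - (-89.2) = 59.5 dB

59.5 dB


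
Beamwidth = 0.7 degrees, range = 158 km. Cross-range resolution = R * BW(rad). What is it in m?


BW_rad = 0.012217305
CR = 158000 * 0.012217305 = 1930.3 m

1930.3 m


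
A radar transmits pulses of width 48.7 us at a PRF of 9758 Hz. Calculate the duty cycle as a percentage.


DC = 48.7e-6 * 9758 * 100 = 47.52%

47.52%


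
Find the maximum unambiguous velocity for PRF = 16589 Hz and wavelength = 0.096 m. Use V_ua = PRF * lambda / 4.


V_ua = 16589 * 0.096 / 4 = 398.1 m/s

398.1 m/s


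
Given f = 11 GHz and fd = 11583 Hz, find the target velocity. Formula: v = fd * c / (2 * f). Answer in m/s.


v = 11583 * 3e8 / (2 * 11000000000.0) = 158.0 m/s

158.0 m/s


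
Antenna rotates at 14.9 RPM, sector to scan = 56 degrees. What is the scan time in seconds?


t = 56 / (14.9 * 360) * 60 = 0.63 s

0.63 s


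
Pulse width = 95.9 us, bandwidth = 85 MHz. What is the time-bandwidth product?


TBP = 95.9 * 85 = 8151.5

8151.5


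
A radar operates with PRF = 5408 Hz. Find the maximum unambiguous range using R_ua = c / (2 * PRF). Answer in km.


R_ua = 3e8 / (2 * 5408) = 27736.7 m = 27.7 km

27.7 km


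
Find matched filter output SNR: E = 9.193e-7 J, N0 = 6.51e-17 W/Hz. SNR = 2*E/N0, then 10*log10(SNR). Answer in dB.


SNR_lin = 2 * 9.193e-7 / 6.51e-17 = 2.824e10
SNR_dB = 10*log10(2.824e10) = 104.5 dB

104.5 dB


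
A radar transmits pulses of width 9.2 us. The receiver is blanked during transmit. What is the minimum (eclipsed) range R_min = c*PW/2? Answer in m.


R_min = 3e8 * 9.2e-6 / 2 = 1380.0 m

1380.0 m


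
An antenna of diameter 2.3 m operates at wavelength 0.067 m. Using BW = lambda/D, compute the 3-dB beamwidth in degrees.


BW_rad = 0.067 / 2.3 = 0.02913
BW_deg = 1.67 degrees

1.67 degrees


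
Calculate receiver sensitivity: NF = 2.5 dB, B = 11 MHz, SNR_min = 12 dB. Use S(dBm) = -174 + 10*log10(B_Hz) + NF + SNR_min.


10*log10(11000000.0) = 70.41
S = -174 + 70.41 + 2.5 + 12 = -89.1 dBm

-89.1 dBm


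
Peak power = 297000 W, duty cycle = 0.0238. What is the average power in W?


P_avg = 297000 * 0.0238 = 7068.6 W

7068.6 W


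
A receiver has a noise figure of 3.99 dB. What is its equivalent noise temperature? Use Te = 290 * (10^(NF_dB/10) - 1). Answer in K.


NF_lin = 10^(3.99/10) = 2.506109
Te = 290 * (2.506109 - 1) = 436.8 K

436.8 K


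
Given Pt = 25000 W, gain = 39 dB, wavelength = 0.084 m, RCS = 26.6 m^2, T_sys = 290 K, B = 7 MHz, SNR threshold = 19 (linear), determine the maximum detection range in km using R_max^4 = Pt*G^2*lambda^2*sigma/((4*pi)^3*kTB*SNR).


G_lin = 10^(39/10) = 7943.282347
R^4 = 25000 * 7943.282347^2 * 0.084^2 * 26.6 / ((4*pi)^3 * 1.38e-23 * 290 * 7000000.0 * 19)
R^4 = 2.80299e20 m^4
R_max = (2.80299e20)^(1/4) = 129391.4 m = 129.4 km

129.4 km


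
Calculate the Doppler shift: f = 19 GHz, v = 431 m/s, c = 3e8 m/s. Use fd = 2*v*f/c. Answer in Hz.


fd = 2 * 431 * 19000000000.0 / 3e8 = 54593.3 Hz

54593.3 Hz


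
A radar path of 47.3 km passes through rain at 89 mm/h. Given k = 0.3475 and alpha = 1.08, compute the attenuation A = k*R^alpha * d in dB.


gamma = 0.3475 * 89^1.08 = 44.289014 dB/km
A = 44.289014 * 47.3 = 2094.87 dB

2094.87 dB


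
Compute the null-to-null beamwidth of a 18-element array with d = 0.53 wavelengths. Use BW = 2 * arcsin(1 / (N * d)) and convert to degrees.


1/(N*d) = 1/(18*0.53) = 0.104822
BW = 2*arcsin(0.104822) = 12.0 degrees

12.0 degrees
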